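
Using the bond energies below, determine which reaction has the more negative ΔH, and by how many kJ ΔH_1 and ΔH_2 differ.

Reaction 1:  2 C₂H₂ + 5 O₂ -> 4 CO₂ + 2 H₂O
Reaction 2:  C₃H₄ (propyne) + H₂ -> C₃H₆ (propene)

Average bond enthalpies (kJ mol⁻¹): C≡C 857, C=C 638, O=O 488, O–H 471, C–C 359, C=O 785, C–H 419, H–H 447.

Reaction 1:
  Bonds broken (reactants):
    C≡C: 2 × 857 = 1714
    C–H: 4 × 419 = 1676
    O=O: 5 × 488 = 2440
    Σ(broken) = 5830 kJ
  Bonds formed (products):
    C=O: 8 × 785 = 6280
    O–H: 4 × 471 = 1884
    Σ(formed) = 8164 kJ
  ΔH_1 = 5830 − 8164 = −2334 kJ
Reaction 2:
  Bonds broken (reactants):
    C≡C: 1 × 857 = 857
    C–C: 1 × 359 = 359
    C–H: 4 × 419 = 1676
    H–H: 1 × 447 = 447
    Σ(broken) = 3339 kJ
  Bonds formed (products):
    C–C: 1 × 359 = 359
    C–H: 6 × 419 = 2514
    C=C: 1 × 638 = 638
    Σ(formed) = 3511 kJ
  ΔH_2 = 3339 − 3511 = −172 kJ
ΔH_1 − ΔH_2 = −2162 kJ, so reaction 1 has the more negative ΔH; |ΔH_1 − ΔH_2| = 2162 kJ.

Reaction 1, by 2162 kJ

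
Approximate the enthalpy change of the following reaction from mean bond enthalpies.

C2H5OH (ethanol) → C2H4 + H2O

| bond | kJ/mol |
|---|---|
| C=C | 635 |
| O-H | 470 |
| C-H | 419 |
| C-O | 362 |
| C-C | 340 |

Bonds broken (reactants):
  C-C: 1 × 340 = 340
  C-H: 5 × 419 = 2095
  C-O: 1 × 362 = 362
  O-H: 1 × 470 = 470
  Σ(broken) = 3267 kJ
Bonds formed (products):
  C-H: 4 × 419 = 1676
  C=C: 1 × 635 = 635
  O-H: 2 × 470 = 940
  Σ(formed) = 3251 kJ
ΔH = Σ(broken) − Σ(formed) = 3267 − 3251 = +16 kJ

ΔH ≈ +16 kJ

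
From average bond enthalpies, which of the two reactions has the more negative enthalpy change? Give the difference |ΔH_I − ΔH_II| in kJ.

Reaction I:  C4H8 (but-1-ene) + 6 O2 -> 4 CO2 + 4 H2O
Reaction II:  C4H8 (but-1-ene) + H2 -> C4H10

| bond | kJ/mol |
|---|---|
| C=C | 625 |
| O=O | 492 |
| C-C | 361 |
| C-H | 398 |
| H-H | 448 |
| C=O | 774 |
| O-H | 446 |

Reaction I, by 2193 kJ

Reaction I:
  Bonds broken (reactants):
    C-C: 2 × 361 = 722
    C-H: 8 × 398 = 3184
    C=C: 1 × 625 = 625
    O=O: 6 × 492 = 2952
    Σ(broken) = 7483 kJ
  Bonds formed (products):
    C=O: 8 × 774 = 6192
    O-H: 8 × 446 = 3568
    Σ(formed) = 9760 kJ
  ΔH_I = 7483 − 9760 = −2277 kJ
Reaction II:
  Bonds broken (reactants):
    C-C: 2 × 361 = 722
    C-H: 8 × 398 = 3184
    C=C: 1 × 625 = 625
    H-H: 1 × 448 = 448
    Σ(broken) = 4979 kJ
  Bonds formed (products):
    C-C: 3 × 361 = 1083
    C-H: 10 × 398 = 3980
    Σ(formed) = 5063 kJ
  ΔH_II = 4979 − 5063 = −84 kJ
ΔH_I − ΔH_II = −2193 kJ, so reaction I has the more negative ΔH; |ΔH_I − ΔH_II| = 2193 kJ.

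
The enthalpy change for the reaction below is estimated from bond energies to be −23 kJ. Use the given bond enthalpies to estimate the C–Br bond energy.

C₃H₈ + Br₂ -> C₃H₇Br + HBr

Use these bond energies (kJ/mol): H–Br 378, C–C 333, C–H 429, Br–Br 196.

D(C–Br) ≈ 270 kJ/mol

Let D be the C–Br bond energy.
Σ(broken) = 1×196 + 2×333 + 8×429 = 4294
Σ(formed) = 1×D + 2×333 + 7×429 + 1×378 = 4047 + D
ΔH = Σ(broken) − Σ(formed) = (4294) − (4047 + D) = +247 − D
Setting this equal to −23 kJ gives D = 270 kJ/mol.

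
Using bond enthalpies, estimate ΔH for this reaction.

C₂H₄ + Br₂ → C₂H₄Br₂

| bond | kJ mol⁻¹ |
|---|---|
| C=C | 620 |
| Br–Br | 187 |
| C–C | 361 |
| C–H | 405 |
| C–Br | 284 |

Bonds broken (reactants):
  Br–Br: 1 × 187 = 187
  C–H: 4 × 405 = 1620
  C=C: 1 × 620 = 620
  Σ(broken) = 2427 kJ
Bonds formed (products):
  C–Br: 2 × 284 = 568
  C–C: 1 × 361 = 361
  C–H: 4 × 405 = 1620
  Σ(formed) = 2549 kJ
ΔH = Σ(broken) − Σ(formed) = 2427 − 2549 = −122 kJ

ΔH ≈ −122 kJ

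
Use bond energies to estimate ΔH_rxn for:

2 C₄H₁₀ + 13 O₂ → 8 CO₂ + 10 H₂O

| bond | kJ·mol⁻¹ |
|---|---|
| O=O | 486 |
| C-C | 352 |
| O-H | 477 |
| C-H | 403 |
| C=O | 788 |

ΔH ≈ −5658 kJ

Bonds broken (reactants):
  C-C: 6 × 352 = 2112
  C-H: 20 × 403 = 8060
  O=O: 13 × 486 = 6318
  Σ(broken) = 16490 kJ
Bonds formed (products):
  C=O: 16 × 788 = 12608
  O-H: 20 × 477 = 9540
  Σ(formed) = 22148 kJ
ΔH = Σ(broken) − Σ(formed) = 16490 − 22148 = −5658 kJ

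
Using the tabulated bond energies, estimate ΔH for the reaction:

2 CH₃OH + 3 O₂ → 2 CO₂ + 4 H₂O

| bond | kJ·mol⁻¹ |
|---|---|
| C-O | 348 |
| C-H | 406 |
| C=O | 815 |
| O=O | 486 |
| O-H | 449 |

ΔH ≈ −1364 kJ

Bonds broken (reactants):
  C-H: 6 × 406 = 2436
  C-O: 2 × 348 = 696
  O-H: 2 × 449 = 898
  O=O: 3 × 486 = 1458
  Σ(broken) = 5488 kJ
Bonds formed (products):
  C=O: 4 × 815 = 3260
  O-H: 8 × 449 = 3592
  Σ(formed) = 6852 kJ
ΔH = Σ(broken) − Σ(formed) = 5488 − 6852 = −1364 kJ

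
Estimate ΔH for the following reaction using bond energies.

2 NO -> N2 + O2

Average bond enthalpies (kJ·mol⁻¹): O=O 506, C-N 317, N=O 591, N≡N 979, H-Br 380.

Bonds broken (reactants):
  N=O: 2 × 591 = 1182
  Σ(broken) = 1182 kJ
Bonds formed (products):
  N≡N: 1 × 979 = 979
  O=O: 1 × 506 = 506
  Σ(formed) = 1485 kJ
ΔH = Σ(broken) − Σ(formed) = 1182 − 1485 = −303 kJ

ΔH ≈ −303 kJ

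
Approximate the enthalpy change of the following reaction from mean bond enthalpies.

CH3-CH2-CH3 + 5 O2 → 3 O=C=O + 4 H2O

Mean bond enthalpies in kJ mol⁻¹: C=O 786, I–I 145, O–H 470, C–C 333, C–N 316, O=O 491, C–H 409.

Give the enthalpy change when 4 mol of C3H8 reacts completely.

Bonds broken (reactants):
  C–C: 2 × 333 = 666
  C–H: 8 × 409 = 3272
  O=O: 5 × 491 = 2455
  Σ(broken) = 6393 kJ
Bonds formed (products):
  C=O: 6 × 786 = 4716
  O–H: 8 × 470 = 3760
  Σ(formed) = 8476 kJ
ΔH = Σ(broken) − Σ(formed) = 6393 − 8476 = −2083 kJ
For 4× the reaction as written: 4 × (−2083) = −8332 kJ

ΔH = −8332 kJ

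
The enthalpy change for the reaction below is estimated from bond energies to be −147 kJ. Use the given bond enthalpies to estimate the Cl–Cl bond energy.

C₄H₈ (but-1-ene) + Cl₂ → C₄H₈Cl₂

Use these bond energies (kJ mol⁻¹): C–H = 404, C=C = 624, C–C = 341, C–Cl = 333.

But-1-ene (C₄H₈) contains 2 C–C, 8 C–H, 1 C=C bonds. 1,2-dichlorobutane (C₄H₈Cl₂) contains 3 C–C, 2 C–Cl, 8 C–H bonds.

Let D be the Cl–Cl bond energy.
Σ(broken) = 2×341 + 8×404 + 1×624 + 1×D = 4538 + D
Σ(formed) = 3×341 + 2×333 + 8×404 = 4921
ΔH = Σ(broken) − Σ(formed) = (4538 + D) − (4921) = −383 + D
Setting this equal to −147 kJ gives D = 236 kJ/mol.

D(Cl–Cl) ≈ 236 kJ/mol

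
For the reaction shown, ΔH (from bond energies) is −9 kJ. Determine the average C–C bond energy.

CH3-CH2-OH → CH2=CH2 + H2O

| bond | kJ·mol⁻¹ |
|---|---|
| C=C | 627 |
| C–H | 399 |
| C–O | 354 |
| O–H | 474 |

D(C–C) ≈ 339 kJ/mol

Let D be the C–C bond energy.
Σ(broken) = 1×D + 5×399 + 1×354 + 1×474 = 2823 + D
Σ(formed) = 4×399 + 1×627 + 2×474 = 3171
ΔH = Σ(broken) − Σ(formed) = (2823 + D) − (3171) = −348 + D
Setting this equal to −9 kJ gives D = 339 kJ/mol.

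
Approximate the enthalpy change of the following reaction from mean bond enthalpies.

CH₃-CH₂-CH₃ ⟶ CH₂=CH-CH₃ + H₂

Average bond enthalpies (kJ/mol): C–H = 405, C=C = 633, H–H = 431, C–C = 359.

Bonds broken (reactants):
  C–C: 2 × 359 = 718
  C–H: 8 × 405 = 3240
  Σ(broken) = 3958 kJ
Bonds formed (products):
  C–C: 1 × 359 = 359
  C–H: 6 × 405 = 2430
  C=C: 1 × 633 = 633
  H–H: 1 × 431 = 431
  Σ(formed) = 3853 kJ
ΔH = Σ(broken) − Σ(formed) = 3958 − 3853 = +105 kJ

ΔH ≈ +105 kJ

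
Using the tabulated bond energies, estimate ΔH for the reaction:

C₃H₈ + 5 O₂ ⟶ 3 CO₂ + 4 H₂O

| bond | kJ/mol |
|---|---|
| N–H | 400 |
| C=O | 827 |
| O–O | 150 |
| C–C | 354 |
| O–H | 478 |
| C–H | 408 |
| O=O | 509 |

Bonds broken (reactants):
  C–C: 2 × 354 = 708
  C–H: 8 × 408 = 3264
  O=O: 5 × 509 = 2545
  Σ(broken) = 6517 kJ
Bonds formed (products):
  C=O: 6 × 827 = 4962
  O–H: 8 × 478 = 3824
  Σ(formed) = 8786 kJ
ΔH = Σ(broken) − Σ(formed) = 6517 − 8786 = −2269 kJ

ΔH ≈ −2269 kJ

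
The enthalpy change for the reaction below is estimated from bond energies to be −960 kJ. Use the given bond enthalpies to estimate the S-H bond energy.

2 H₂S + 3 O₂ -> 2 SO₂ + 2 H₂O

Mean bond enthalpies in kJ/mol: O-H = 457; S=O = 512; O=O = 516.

Let D be the S-H bond energy.
Σ(broken) = 3×516 + 4×D = 1548 + 4D
Σ(formed) = 4×457 + 4×512 = 3876
ΔH = Σ(broken) − Σ(formed) = (1548 + 4D) − (3876) = −2328 + 4D
Setting this equal to −960 kJ gives 4D = 1368, so D = 342 kJ/mol.

D(S-H) ≈ 342 kJ/mol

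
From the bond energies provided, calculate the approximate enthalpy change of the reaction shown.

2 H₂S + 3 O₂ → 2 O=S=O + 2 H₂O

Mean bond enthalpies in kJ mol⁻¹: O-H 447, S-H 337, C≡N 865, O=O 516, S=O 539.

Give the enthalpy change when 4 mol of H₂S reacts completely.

ΔH = −2096 kJ

Bonds broken (reactants):
  O=O: 3 × 516 = 1548
  S-H: 4 × 337 = 1348
  Σ(broken) = 2896 kJ
Bonds formed (products):
  O-H: 4 × 447 = 1788
  S=O: 4 × 539 = 2156
  Σ(formed) = 3944 kJ
ΔH = Σ(broken) − Σ(formed) = 2896 − 3944 = −1048 kJ
For 2× the reaction as written: 2 × (−1048) = −2096 kJ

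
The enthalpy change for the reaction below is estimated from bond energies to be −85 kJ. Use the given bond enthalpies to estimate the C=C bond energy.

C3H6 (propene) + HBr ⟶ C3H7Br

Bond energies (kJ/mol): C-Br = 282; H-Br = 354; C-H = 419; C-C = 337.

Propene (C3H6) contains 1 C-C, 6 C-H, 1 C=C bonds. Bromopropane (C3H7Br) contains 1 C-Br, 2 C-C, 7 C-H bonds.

D(C=C) ≈ 599 kJ/mol

Let D be the C=C bond energy.
Σ(broken) = 1×337 + 6×419 + 1×D + 1×354 = 3205 + D
Σ(formed) = 1×282 + 2×337 + 7×419 = 3889
ΔH = Σ(broken) − Σ(formed) = (3205 + D) − (3889) = −684 + D
Setting this equal to −85 kJ gives D = 599 kJ/mol.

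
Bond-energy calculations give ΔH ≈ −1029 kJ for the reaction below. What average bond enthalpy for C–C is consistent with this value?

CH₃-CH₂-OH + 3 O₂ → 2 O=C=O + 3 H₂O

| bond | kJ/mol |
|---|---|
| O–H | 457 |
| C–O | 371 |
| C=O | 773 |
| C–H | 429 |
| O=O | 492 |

Let D be the C–C bond energy.
Σ(broken) = 1×D + 5×429 + 1×371 + 1×457 + 3×492 = 4449 + D
Σ(formed) = 4×773 + 6×457 = 5834
ΔH = Σ(broken) − Σ(formed) = (4449 + D) − (5834) = −1385 + D
Setting this equal to −1029 kJ gives D = 356 kJ/mol.

D(C–C) ≈ 356 kJ/mol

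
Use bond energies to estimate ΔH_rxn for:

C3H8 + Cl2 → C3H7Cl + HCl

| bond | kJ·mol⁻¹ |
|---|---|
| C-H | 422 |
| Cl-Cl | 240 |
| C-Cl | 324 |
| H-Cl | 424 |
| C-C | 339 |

Bonds broken (reactants):
  C-C: 2 × 339 = 678
  C-H: 8 × 422 = 3376
  Cl-Cl: 1 × 240 = 240
  Σ(broken) = 4294 kJ
Bonds formed (products):
  C-C: 2 × 339 = 678
  C-Cl: 1 × 324 = 324
  C-H: 7 × 422 = 2954
  H-Cl: 1 × 424 = 424
  Σ(formed) = 4380 kJ
ΔH = Σ(broken) − Σ(formed) = 4294 − 4380 = −86 kJ

ΔH ≈ −86 kJ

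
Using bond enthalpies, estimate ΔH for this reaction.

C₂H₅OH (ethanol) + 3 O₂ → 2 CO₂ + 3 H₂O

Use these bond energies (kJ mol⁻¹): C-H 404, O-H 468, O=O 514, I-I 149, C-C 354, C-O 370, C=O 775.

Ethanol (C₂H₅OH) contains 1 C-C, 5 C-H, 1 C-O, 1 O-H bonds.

ΔH ≈ −1154 kJ

Bonds broken (reactants):
  C-C: 1 × 354 = 354
  C-H: 5 × 404 = 2020
  C-O: 1 × 370 = 370
  O-H: 1 × 468 = 468
  O=O: 3 × 514 = 1542
  Σ(broken) = 4754 kJ
Bonds formed (products):
  C=O: 4 × 775 = 3100
  O-H: 6 × 468 = 2808
  Σ(formed) = 5908 kJ
ΔH = Σ(broken) − Σ(formed) = 4754 − 5908 = −1154 kJ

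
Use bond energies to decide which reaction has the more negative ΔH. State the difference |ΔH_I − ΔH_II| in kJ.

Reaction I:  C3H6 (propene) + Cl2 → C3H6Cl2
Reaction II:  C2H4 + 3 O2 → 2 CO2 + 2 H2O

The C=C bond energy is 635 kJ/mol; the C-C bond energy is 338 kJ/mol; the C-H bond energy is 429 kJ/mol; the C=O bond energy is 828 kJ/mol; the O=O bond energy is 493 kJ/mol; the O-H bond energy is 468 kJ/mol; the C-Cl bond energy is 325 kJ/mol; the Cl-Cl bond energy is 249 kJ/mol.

Reaction I:
  Bonds broken (reactants):
    C-C: 1 × 338 = 338
    C-H: 6 × 429 = 2574
    C=C: 1 × 635 = 635
    Cl-Cl: 1 × 249 = 249
    Σ(broken) = 3796 kJ
  Bonds formed (products):
    C-C: 2 × 338 = 676
    C-Cl: 2 × 325 = 650
    C-H: 6 × 429 = 2574
    Σ(formed) = 3900 kJ
  ΔH_I = 3796 − 3900 = −104 kJ
Reaction II:
  Bonds broken (reactants):
    C-H: 4 × 429 = 1716
    C=C: 1 × 635 = 635
    O=O: 3 × 493 = 1479
    Σ(broken) = 3830 kJ
  Bonds formed (products):
    C=O: 4 × 828 = 3312
    O-H: 4 × 468 = 1872
    Σ(formed) = 5184 kJ
  ΔH_II = 3830 − 5184 = −1354 kJ
ΔH_I − ΔH_II = +1250 kJ, so reaction II has the more negative ΔH; |ΔH_I − ΔH_II| = 1250 kJ.

Reaction II, by 1250 kJ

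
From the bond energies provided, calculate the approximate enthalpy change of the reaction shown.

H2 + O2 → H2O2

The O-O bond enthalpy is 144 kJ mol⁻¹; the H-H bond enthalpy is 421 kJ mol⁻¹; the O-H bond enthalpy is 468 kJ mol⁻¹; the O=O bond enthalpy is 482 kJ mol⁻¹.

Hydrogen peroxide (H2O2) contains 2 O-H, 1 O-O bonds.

ΔH ≈ −177 kJ

Bonds broken (reactants):
  H-H: 1 × 421 = 421
  O=O: 1 × 482 = 482
  Σ(broken) = 903 kJ
Bonds formed (products):
  O-H: 2 × 468 = 936
  O-O: 1 × 144 = 144
  Σ(formed) = 1080 kJ
ΔH = Σ(broken) − Σ(formed) = 903 − 1080 = −177 kJ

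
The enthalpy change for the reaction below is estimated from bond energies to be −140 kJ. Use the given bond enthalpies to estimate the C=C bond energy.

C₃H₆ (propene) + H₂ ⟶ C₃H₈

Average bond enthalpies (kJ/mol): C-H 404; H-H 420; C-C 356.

D(C=C) ≈ 604 kJ/mol

Let D be the C=C bond energy.
Σ(broken) = 1×356 + 6×404 + 1×D + 1×420 = 3200 + D
Σ(formed) = 2×356 + 8×404 = 3944
ΔH = Σ(broken) − Σ(formed) = (3200 + D) − (3944) = −744 + D
Setting this equal to −140 kJ gives D = 604 kJ/mol.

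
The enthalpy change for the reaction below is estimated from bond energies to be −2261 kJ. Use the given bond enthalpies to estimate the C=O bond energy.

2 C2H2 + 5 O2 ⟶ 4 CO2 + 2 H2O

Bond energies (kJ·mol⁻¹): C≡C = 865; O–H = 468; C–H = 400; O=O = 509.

Let D be the C=O bond energy.
Σ(broken) = 2×865 + 4×400 + 5×509 = 5875
Σ(formed) = 8×D + 4×468 = 1872 + 8D
ΔH = Σ(broken) − Σ(formed) = (5875) − (1872 + 8D) = +4003 − 8D
Setting this equal to −2261 kJ gives 8D = 6264, so D = 783 kJ/mol.

D(C=O) ≈ 783 kJ/mol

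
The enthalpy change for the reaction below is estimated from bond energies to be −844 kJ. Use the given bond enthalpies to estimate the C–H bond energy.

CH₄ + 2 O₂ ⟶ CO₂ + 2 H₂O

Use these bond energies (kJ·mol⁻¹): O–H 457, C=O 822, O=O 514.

Let D be the C–H bond energy.
Σ(broken) = 4×D + 2×514 = 1028 + 4D
Σ(formed) = 2×822 + 4×457 = 3472
ΔH = Σ(broken) − Σ(formed) = (1028 + 4D) − (3472) = −2444 + 4D
Setting this equal to −844 kJ gives 4D = 1600, so D = 400 kJ/mol.

D(C–H) ≈ 400 kJ/mol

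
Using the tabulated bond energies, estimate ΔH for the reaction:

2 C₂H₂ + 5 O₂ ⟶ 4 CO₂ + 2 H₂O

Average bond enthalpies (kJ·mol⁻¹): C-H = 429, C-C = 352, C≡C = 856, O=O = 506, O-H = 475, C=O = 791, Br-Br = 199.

Bonds broken (reactants):
  C≡C: 2 × 856 = 1712
  C-H: 4 × 429 = 1716
  O=O: 5 × 506 = 2530
  Σ(broken) = 5958 kJ
Bonds formed (products):
  C=O: 8 × 791 = 6328
  O-H: 4 × 475 = 1900
  Σ(formed) = 8228 kJ
ΔH = Σ(broken) − Σ(formed) = 5958 − 8228 = −2270 kJ

ΔH ≈ −2270 kJ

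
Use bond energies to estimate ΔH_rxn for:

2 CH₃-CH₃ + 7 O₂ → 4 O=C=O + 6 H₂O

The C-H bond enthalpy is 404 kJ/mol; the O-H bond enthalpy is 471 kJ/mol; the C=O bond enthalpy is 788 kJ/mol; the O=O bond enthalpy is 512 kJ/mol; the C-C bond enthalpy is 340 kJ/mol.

ΔH ≈ −2844 kJ

Bonds broken (reactants):
  C-C: 2 × 340 = 680
  C-H: 12 × 404 = 4848
  O=O: 7 × 512 = 3584
  Σ(broken) = 9112 kJ
Bonds formed (products):
  C=O: 8 × 788 = 6304
  O-H: 12 × 471 = 5652
  Σ(formed) = 11956 kJ
ΔH = Σ(broken) − Σ(formed) = 9112 − 11956 = −2844 kJ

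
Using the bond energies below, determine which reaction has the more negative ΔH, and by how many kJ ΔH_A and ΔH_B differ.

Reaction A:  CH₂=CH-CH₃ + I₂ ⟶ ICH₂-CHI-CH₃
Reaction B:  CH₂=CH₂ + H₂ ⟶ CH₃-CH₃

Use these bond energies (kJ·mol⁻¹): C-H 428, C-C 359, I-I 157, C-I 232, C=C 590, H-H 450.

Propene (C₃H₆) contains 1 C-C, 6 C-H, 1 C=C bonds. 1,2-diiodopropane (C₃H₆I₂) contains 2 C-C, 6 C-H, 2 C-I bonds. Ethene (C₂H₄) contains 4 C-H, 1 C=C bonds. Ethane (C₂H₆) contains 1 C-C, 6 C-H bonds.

Reaction B, by 99 kJ

Reaction A:
  Bonds broken (reactants):
    C-C: 1 × 359 = 359
    C-H: 6 × 428 = 2568
    C=C: 1 × 590 = 590
    I-I: 1 × 157 = 157
    Σ(broken) = 3674 kJ
  Bonds formed (products):
    C-C: 2 × 359 = 718
    C-H: 6 × 428 = 2568
    C-I: 2 × 232 = 464
    Σ(formed) = 3750 kJ
  ΔH_A = 3674 − 3750 = −76 kJ
Reaction B:
  Bonds broken (reactants):
    C-H: 4 × 428 = 1712
    C=C: 1 × 590 = 590
    H-H: 1 × 450 = 450
    Σ(broken) = 2752 kJ
  Bonds formed (products):
    C-C: 1 × 359 = 359
    C-H: 6 × 428 = 2568
    Σ(formed) = 2927 kJ
  ΔH_B = 2752 − 2927 = −175 kJ
ΔH_A − ΔH_B = +99 kJ, so reaction B has the more negative ΔH; |ΔH_A − ΔH_B| = 99 kJ.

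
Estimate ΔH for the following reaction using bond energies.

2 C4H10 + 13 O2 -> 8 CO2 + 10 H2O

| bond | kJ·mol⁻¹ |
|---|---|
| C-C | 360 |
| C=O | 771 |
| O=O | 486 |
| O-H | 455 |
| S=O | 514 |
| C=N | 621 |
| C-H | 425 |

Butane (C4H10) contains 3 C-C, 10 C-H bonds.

Bonds broken (reactants):
  C-C: 6 × 360 = 2160
  C-H: 20 × 425 = 8500
  O=O: 13 × 486 = 6318
  Σ(broken) = 16978 kJ
Bonds formed (products):
  C=O: 16 × 771 = 12336
  O-H: 20 × 455 = 9100
  Σ(formed) = 21436 kJ
ΔH = Σ(broken) − Σ(formed) = 16978 − 21436 = −4458 kJ

ΔH ≈ −4458 kJ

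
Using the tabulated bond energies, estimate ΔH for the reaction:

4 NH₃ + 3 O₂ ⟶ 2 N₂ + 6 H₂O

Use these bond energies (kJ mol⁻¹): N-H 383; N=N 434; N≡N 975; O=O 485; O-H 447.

ΔH ≈ −1263 kJ

Bonds broken (reactants):
  N-H: 12 × 383 = 4596
  O=O: 3 × 485 = 1455
  Σ(broken) = 6051 kJ
Bonds formed (products):
  N≡N: 2 × 975 = 1950
  O-H: 12 × 447 = 5364
  Σ(formed) = 7314 kJ
ΔH = Σ(broken) − Σ(formed) = 6051 − 7314 = −1263 kJ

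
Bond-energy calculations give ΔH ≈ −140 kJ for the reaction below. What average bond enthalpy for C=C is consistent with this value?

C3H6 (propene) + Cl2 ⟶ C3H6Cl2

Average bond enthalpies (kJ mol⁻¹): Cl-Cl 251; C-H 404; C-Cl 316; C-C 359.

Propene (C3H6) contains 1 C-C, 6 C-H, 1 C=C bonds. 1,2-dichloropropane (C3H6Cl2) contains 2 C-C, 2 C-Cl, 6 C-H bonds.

D(C=C) ≈ 600 kJ/mol

Let D be the C=C bond energy.
Σ(broken) = 1×359 + 6×404 + 1×D + 1×251 = 3034 + D
Σ(formed) = 2×359 + 2×316 + 6×404 = 3774
ΔH = Σ(broken) − Σ(formed) = (3034 + D) − (3774) = −740 + D
Setting this equal to −140 kJ gives D = 600 kJ/mol.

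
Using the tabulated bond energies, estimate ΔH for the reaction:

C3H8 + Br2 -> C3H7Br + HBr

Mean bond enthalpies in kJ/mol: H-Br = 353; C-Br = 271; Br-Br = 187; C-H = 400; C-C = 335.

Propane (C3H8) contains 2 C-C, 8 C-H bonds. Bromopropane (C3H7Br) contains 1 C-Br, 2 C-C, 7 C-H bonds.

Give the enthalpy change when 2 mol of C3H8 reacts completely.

ΔH = −74 kJ

Bonds broken (reactants):
  Br-Br: 1 × 187 = 187
  C-C: 2 × 335 = 670
  C-H: 8 × 400 = 3200
  Σ(broken) = 4057 kJ
Bonds formed (products):
  C-Br: 1 × 271 = 271
  C-C: 2 × 335 = 670
  C-H: 7 × 400 = 2800
  H-Br: 1 × 353 = 353
  Σ(formed) = 4094 kJ
ΔH = Σ(broken) − Σ(formed) = 4057 − 4094 = −37 kJ
For 2× the reaction as written: 2 × (−37) = −74 kJ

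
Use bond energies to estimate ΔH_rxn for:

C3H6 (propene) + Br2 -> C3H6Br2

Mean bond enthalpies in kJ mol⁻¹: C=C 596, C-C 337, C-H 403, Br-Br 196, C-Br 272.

ΔH ≈ −89 kJ

Bonds broken (reactants):
  Br-Br: 1 × 196 = 196
  C-C: 1 × 337 = 337
  C-H: 6 × 403 = 2418
  C=C: 1 × 596 = 596
  Σ(broken) = 3547 kJ
Bonds formed (products):
  C-Br: 2 × 272 = 544
  C-C: 2 × 337 = 674
  C-H: 6 × 403 = 2418
  Σ(formed) = 3636 kJ
ΔH = Σ(broken) − Σ(formed) = 3547 − 3636 = −89 kJ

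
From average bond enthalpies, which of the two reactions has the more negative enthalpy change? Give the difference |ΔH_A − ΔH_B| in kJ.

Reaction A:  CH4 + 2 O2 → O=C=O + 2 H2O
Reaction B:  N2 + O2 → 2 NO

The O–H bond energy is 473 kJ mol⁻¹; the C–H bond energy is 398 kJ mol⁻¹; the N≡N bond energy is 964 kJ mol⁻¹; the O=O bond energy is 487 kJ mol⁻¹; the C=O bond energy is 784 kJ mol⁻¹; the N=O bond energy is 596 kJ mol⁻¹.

Reaction A:
  Bonds broken (reactants):
    C–H: 4 × 398 = 1592
    O=O: 2 × 487 = 974
    Σ(broken) = 2566 kJ
  Bonds formed (products):
    C=O: 2 × 784 = 1568
    O–H: 4 × 473 = 1892
    Σ(formed) = 3460 kJ
  ΔH_A = 2566 − 3460 = −894 kJ
Reaction B:
  Bonds broken (reactants):
    N≡N: 1 × 964 = 964
    O=O: 1 × 487 = 487
    Σ(broken) = 1451 kJ
  Bonds formed (products):
    N=O: 2 × 596 = 1192
    Σ(formed) = 1192 kJ
  ΔH_B = 1451 − 1192 = +259 kJ
ΔH_A − ΔH_B = −1153 kJ, so reaction A has the more negative ΔH; |ΔH_A − ΔH_B| = 1153 kJ.

Reaction A, by 1153 kJ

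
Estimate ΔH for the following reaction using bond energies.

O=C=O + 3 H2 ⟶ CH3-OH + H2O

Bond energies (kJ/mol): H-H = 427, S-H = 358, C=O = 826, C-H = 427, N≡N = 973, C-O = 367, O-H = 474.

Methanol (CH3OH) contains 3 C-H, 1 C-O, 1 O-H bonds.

Bonds broken (reactants):
  C=O: 2 × 826 = 1652
  H-H: 3 × 427 = 1281
  Σ(broken) = 2933 kJ
Bonds formed (products):
  C-H: 3 × 427 = 1281
  C-O: 1 × 367 = 367
  O-H: 3 × 474 = 1422
  Σ(formed) = 3070 kJ
ΔH = Σ(broken) − Σ(formed) = 2933 − 3070 = −137 kJ

ΔH ≈ −137 kJ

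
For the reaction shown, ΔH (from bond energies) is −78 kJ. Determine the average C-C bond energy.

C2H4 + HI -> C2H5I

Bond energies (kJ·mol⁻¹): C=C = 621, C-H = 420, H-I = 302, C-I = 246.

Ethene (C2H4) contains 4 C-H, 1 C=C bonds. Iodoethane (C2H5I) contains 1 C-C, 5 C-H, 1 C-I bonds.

D(C-C) ≈ 335 kJ/mol

Let D be the C-C bond energy.
Σ(broken) = 4×420 + 1×621 + 1×302 = 2603
Σ(formed) = 1×D + 5×420 + 1×246 = 2346 + D
ΔH = Σ(broken) − Σ(formed) = (2603) − (2346 + D) = +257 − D
Setting this equal to −78 kJ gives D = 335 kJ/mol.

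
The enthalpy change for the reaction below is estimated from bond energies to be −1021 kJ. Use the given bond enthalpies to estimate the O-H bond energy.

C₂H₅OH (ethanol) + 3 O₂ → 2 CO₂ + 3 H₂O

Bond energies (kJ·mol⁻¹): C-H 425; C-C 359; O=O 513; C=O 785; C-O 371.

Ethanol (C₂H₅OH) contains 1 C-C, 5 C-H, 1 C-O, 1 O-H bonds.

Let D be the O-H bond energy.
Σ(broken) = 1×359 + 5×425 + 1×371 + 1×D + 3×513 = 4394 + D
Σ(formed) = 4×785 + 6×D = 3140 + 6D
ΔH = Σ(broken) − Σ(formed) = (4394 + D) − (3140 + 6D) = +1254 − 5D
Setting this equal to −1021 kJ gives 5D = 2275, so D = 455 kJ/mol.

D(O-H) ≈ 455 kJ/mol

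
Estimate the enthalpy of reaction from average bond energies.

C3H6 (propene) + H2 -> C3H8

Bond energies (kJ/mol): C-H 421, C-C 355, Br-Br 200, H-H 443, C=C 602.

ΔH ≈ −152 kJ

Bonds broken (reactants):
  C-C: 1 × 355 = 355
  C-H: 6 × 421 = 2526
  C=C: 1 × 602 = 602
  H-H: 1 × 443 = 443
  Σ(broken) = 3926 kJ
Bonds formed (products):
  C-C: 2 × 355 = 710
  C-H: 8 × 421 = 3368
  Σ(formed) = 4078 kJ
ΔH = Σ(broken) − Σ(formed) = 3926 − 4078 = −152 kJ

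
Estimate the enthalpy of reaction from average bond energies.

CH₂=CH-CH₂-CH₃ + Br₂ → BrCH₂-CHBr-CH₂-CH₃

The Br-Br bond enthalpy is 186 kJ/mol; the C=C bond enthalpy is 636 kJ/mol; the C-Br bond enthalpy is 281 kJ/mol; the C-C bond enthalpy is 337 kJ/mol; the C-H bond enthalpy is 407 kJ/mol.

ΔH ≈ −77 kJ

Bonds broken (reactants):
  Br-Br: 1 × 186 = 186
  C-C: 2 × 337 = 674
  C-H: 8 × 407 = 3256
  C=C: 1 × 636 = 636
  Σ(broken) = 4752 kJ
Bonds formed (products):
  C-Br: 2 × 281 = 562
  C-C: 3 × 337 = 1011
  C-H: 8 × 407 = 3256
  Σ(formed) = 4829 kJ
ΔH = Σ(broken) − Σ(formed) = 4752 − 4829 = −77 kJ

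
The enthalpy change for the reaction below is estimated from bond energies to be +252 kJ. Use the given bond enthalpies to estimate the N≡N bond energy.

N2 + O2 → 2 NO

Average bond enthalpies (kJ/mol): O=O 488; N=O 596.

Let D be the N≡N bond energy.
Σ(broken) = 1×D + 1×488 = 488 + D
Σ(formed) = 2×596 = 1192
ΔH = Σ(broken) − Σ(formed) = (488 + D) − (1192) = −704 + D
Setting this equal to +252 kJ gives D = 956 kJ/mol.

D(N≡N) ≈ 956 kJ/mol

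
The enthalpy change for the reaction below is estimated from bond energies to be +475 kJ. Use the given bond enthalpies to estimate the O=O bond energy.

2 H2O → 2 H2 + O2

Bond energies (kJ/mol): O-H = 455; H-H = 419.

Let D be the O=O bond energy.
Σ(broken) = 4×455 = 1820
Σ(formed) = 2×419 + 1×D = 838 + D
ΔH = Σ(broken) − Σ(formed) = (1820) − (838 + D) = +982 − D
Setting this equal to +475 kJ gives D = 507 kJ/mol.

D(O=O) ≈ 507 kJ/mol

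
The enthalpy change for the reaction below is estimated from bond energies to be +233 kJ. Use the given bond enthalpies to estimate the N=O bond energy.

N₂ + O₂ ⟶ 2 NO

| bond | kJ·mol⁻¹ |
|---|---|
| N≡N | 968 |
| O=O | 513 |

D(N=O) ≈ 624 kJ/mol

Let D be the N=O bond energy.
Σ(broken) = 1×968 + 1×513 = 1481
Σ(formed) = 2×D = 2D
ΔH = Σ(broken) − Σ(formed) = (1481) − (2D) = +1481 − 2D
Setting this equal to +233 kJ gives 2D = 1248, so D = 624 kJ/mol.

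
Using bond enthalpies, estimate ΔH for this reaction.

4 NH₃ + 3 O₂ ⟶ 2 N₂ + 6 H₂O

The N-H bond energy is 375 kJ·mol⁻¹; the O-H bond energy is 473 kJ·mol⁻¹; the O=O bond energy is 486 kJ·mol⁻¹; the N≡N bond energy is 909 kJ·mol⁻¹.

ΔH ≈ −1536 kJ

Bonds broken (reactants):
  N-H: 12 × 375 = 4500
  O=O: 3 × 486 = 1458
  Σ(broken) = 5958 kJ
Bonds formed (products):
  N≡N: 2 × 909 = 1818
  O-H: 12 × 473 = 5676
  Σ(formed) = 7494 kJ
ΔH = Σ(broken) − Σ(formed) = 5958 − 7494 = −1536 kJ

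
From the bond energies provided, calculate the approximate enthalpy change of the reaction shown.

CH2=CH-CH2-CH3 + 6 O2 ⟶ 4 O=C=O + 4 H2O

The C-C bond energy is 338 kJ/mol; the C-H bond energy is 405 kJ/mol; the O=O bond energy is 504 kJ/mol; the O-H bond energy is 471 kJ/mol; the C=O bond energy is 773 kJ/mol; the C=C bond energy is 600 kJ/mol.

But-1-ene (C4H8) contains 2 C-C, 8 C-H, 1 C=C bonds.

ΔH ≈ −2412 kJ

Bonds broken (reactants):
  C-C: 2 × 338 = 676
  C-H: 8 × 405 = 3240
  C=C: 1 × 600 = 600
  O=O: 6 × 504 = 3024
  Σ(broken) = 7540 kJ
Bonds formed (products):
  C=O: 8 × 773 = 6184
  O-H: 8 × 471 = 3768
  Σ(formed) = 9952 kJ
ΔH = Σ(broken) − Σ(formed) = 7540 − 9952 = −2412 kJ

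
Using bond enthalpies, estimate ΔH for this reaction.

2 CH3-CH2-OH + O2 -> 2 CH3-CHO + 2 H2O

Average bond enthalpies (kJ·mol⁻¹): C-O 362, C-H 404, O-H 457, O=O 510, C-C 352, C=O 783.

Bonds broken (reactants):
  C-C: 2 × 352 = 704
  C-H: 10 × 404 = 4040
  C-O: 2 × 362 = 724
  O-H: 2 × 457 = 914
  O=O: 1 × 510 = 510
  Σ(broken) = 6892 kJ
Bonds formed (products):
  C-C: 2 × 352 = 704
  C-H: 8 × 404 = 3232
  C=O: 2 × 783 = 1566
  O-H: 4 × 457 = 1828
  Σ(formed) = 7330 kJ
ΔH = Σ(broken) − Σ(formed) = 6892 − 7330 = −438 kJ

ΔH ≈ −438 kJ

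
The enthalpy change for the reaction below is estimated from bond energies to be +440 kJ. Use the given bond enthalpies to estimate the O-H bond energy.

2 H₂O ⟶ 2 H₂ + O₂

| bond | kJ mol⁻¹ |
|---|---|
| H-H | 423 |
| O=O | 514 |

Let D be the O-H bond energy.
Σ(broken) = 4×D = 4D
Σ(formed) = 2×423 + 1×514 = 1360
ΔH = Σ(broken) − Σ(formed) = (4D) − (1360) = −1360 + 4D
Setting this equal to +440 kJ gives 4D = 1800, so D = 450 kJ/mol.

D(O-H) ≈ 450 kJ/mol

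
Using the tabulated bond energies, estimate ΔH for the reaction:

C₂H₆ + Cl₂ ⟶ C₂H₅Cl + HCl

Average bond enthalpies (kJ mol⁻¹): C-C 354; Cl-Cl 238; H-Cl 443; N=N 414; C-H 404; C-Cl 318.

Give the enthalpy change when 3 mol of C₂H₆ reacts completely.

Bonds broken (reactants):
  C-C: 1 × 354 = 354
  C-H: 6 × 404 = 2424
  Cl-Cl: 1 × 238 = 238
  Σ(broken) = 3016 kJ
Bonds formed (products):
  C-C: 1 × 354 = 354
  C-Cl: 1 × 318 = 318
  C-H: 5 × 404 = 2020
  H-Cl: 1 × 443 = 443
  Σ(formed) = 3135 kJ
ΔH = Σ(broken) − Σ(formed) = 3016 − 3135 = −119 kJ
For 3× the reaction as written: 3 × (−119) = −357 kJ

ΔH = −357 kJ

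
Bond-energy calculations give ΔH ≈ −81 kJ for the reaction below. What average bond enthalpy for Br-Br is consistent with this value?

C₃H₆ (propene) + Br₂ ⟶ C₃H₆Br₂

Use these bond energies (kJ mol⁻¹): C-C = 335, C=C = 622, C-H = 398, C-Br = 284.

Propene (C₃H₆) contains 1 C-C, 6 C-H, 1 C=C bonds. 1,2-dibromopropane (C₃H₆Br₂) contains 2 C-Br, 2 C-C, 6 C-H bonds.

Let D be the Br-Br bond energy.
Σ(broken) = 1×D + 1×335 + 6×398 + 1×622 = 3345 + D
Σ(formed) = 2×284 + 2×335 + 6×398 = 3626
ΔH = Σ(broken) − Σ(formed) = (3345 + D) − (3626) = −281 + D
Setting this equal to −81 kJ gives D = 200 kJ/mol.

D(Br-Br) ≈ 200 kJ/mol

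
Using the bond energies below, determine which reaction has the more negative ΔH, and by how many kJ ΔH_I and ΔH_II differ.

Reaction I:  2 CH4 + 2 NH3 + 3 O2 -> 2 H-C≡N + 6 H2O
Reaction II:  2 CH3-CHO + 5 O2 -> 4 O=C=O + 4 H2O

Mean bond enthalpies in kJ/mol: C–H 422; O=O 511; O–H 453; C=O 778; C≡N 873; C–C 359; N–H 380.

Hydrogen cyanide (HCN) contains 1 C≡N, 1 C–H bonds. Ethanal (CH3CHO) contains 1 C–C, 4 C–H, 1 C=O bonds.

Reaction I:
  Bonds broken (reactants):
    C–H: 8 × 422 = 3376
    N–H: 6 × 380 = 2280
    O=O: 3 × 511 = 1533
    Σ(broken) = 7189 kJ
  Bonds formed (products):
    C≡N: 2 × 873 = 1746
    C–H: 2 × 422 = 844
    O–H: 12 × 453 = 5436
    Σ(formed) = 8026 kJ
  ΔH_I = 7189 − 8026 = −837 kJ
Reaction II:
  Bonds broken (reactants):
    C–C: 2 × 359 = 718
    C–H: 8 × 422 = 3376
    C=O: 2 × 778 = 1556
    O=O: 5 × 511 = 2555
    Σ(broken) = 8205 kJ
  Bonds formed (products):
    C=O: 8 × 778 = 6224
    O–H: 8 × 453 = 3624
    Σ(formed) = 9848 kJ
  ΔH_II = 8205 − 9848 = −1643 kJ
ΔH_I − ΔH_II = +806 kJ, so reaction II has the more negative ΔH; |ΔH_I − ΔH_II| = 806 kJ.

Reaction II, by 806 kJ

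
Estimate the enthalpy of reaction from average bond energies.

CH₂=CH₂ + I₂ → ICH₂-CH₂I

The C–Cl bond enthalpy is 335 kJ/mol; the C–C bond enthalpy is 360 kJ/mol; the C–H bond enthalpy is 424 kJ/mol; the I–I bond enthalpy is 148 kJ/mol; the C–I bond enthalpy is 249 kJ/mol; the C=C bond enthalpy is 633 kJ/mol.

ΔH ≈ −77 kJ

Bonds broken (reactants):
  C–H: 4 × 424 = 1696
  C=C: 1 × 633 = 633
  I–I: 1 × 148 = 148
  Σ(broken) = 2477 kJ
Bonds formed (products):
  C–C: 1 × 360 = 360
  C–H: 4 × 424 = 1696
  C–I: 2 × 249 = 498
  Σ(formed) = 2554 kJ
ΔH = Σ(broken) − Σ(formed) = 2477 − 2554 = −77 kJ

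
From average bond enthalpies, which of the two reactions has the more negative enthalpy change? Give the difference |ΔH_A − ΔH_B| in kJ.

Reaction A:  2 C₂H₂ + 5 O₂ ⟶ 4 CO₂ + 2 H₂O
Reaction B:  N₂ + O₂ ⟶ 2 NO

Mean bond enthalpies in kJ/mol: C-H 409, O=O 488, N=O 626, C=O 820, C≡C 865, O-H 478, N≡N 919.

Reaction A:
  Bonds broken (reactants):
    C≡C: 2 × 865 = 1730
    C-H: 4 × 409 = 1636
    O=O: 5 × 488 = 2440
    Σ(broken) = 5806 kJ
  Bonds formed (products):
    C=O: 8 × 820 = 6560
    O-H: 4 × 478 = 1912
    Σ(formed) = 8472 kJ
  ΔH_A = 5806 − 8472 = −2666 kJ
Reaction B:
  Bonds broken (reactants):
    N≡N: 1 × 919 = 919
    O=O: 1 × 488 = 488
    Σ(broken) = 1407 kJ
  Bonds formed (products):
    N=O: 2 × 626 = 1252
    Σ(formed) = 1252 kJ
  ΔH_B = 1407 − 1252 = +155 kJ
ΔH_A − ΔH_B = −2821 kJ, so reaction A has the more negative ΔH; |ΔH_A − ΔH_B| = 2821 kJ.

Reaction A, by 2821 kJ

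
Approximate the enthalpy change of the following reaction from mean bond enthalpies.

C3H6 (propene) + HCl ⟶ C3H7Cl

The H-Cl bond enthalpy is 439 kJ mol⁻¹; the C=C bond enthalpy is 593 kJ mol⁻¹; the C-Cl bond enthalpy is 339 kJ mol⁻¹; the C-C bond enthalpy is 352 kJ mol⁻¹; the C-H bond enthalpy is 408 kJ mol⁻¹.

ΔH ≈ −67 kJ

Bonds broken (reactants):
  C-C: 1 × 352 = 352
  C-H: 6 × 408 = 2448
  C=C: 1 × 593 = 593
  H-Cl: 1 × 439 = 439
  Σ(broken) = 3832 kJ
Bonds formed (products):
  C-C: 2 × 352 = 704
  C-Cl: 1 × 339 = 339
  C-H: 7 × 408 = 2856
  Σ(formed) = 3899 kJ
ΔH = Σ(broken) − Σ(formed) = 3832 − 3899 = −67 kJ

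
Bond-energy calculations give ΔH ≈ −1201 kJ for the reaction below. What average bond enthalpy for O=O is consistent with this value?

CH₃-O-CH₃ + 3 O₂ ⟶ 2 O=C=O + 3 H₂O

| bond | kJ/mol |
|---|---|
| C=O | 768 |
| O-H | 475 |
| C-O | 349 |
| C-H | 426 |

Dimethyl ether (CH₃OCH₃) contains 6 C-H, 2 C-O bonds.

Let D be the O=O bond energy.
Σ(broken) = 6×426 + 2×349 + 3×D = 3254 + 3D
Σ(formed) = 4×768 + 6×475 = 5922
ΔH = Σ(broken) − Σ(formed) = (3254 + 3D) − (5922) = −2668 + 3D
Setting this equal to −1201 kJ gives 3D = 1467, so D = 489 kJ/mol.

D(O=O) ≈ 489 kJ/mol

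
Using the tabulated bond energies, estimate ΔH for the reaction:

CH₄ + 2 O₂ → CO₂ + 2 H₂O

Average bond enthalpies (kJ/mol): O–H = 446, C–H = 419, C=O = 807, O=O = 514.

Bonds broken (reactants):
  C–H: 4 × 419 = 1676
  O=O: 2 × 514 = 1028
  Σ(broken) = 2704 kJ
Bonds formed (products):
  C=O: 2 × 807 = 1614
  O–H: 4 × 446 = 1784
  Σ(formed) = 3398 kJ
ΔH = Σ(broken) − Σ(formed) = 2704 − 3398 = −694 kJ

ΔH ≈ −694 kJ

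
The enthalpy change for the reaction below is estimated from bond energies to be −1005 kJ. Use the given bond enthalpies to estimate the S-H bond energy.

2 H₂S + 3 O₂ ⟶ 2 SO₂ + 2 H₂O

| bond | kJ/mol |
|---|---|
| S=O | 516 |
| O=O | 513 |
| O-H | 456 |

D(S-H) ≈ 336 kJ/mol

Let D be the S-H bond energy.
Σ(broken) = 3×513 + 4×D = 1539 + 4D
Σ(formed) = 4×456 + 4×516 = 3888
ΔH = Σ(broken) − Σ(formed) = (1539 + 4D) − (3888) = −2349 + 4D
Setting this equal to −1005 kJ gives 4D = 1344, so D = 336 kJ/mol.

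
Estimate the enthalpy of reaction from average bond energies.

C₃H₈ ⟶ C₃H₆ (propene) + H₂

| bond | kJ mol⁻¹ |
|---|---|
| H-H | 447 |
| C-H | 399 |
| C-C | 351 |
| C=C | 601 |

Bonds broken (reactants):
  C-C: 2 × 351 = 702
  C-H: 8 × 399 = 3192
  Σ(broken) = 3894 kJ
Bonds formed (products):
  C-C: 1 × 351 = 351
  C-H: 6 × 399 = 2394
  C=C: 1 × 601 = 601
  H-H: 1 × 447 = 447
  Σ(formed) = 3793 kJ
ΔH = Σ(broken) − Σ(formed) = 3894 − 3793 = +101 kJ

ΔH ≈ +101 kJ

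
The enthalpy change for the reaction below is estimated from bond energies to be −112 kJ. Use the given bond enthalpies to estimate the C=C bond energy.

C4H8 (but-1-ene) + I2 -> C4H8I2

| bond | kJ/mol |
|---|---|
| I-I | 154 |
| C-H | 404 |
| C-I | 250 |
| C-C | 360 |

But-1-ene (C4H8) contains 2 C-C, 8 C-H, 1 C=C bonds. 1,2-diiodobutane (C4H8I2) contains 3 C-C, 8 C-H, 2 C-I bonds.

D(C=C) ≈ 594 kJ/mol

Let D be the C=C bond energy.
Σ(broken) = 2×360 + 8×404 + 1×D + 1×154 = 4106 + D
Σ(formed) = 3×360 + 8×404 + 2×250 = 4812
ΔH = Σ(broken) − Σ(formed) = (4106 + D) − (4812) = −706 + D
Setting this equal to −112 kJ gives D = 594 kJ/mol.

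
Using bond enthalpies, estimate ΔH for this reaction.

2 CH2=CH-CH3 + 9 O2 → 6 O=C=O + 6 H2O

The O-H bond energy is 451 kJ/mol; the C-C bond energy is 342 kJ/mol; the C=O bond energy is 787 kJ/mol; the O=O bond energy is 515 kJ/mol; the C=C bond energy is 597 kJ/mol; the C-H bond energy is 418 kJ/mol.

Bonds broken (reactants):
  C-C: 2 × 342 = 684
  C-H: 12 × 418 = 5016
  C=C: 2 × 597 = 1194
  O=O: 9 × 515 = 4635
  Σ(broken) = 11529 kJ
Bonds formed (products):
  C=O: 12 × 787 = 9444
  O-H: 12 × 451 = 5412
  Σ(formed) = 14856 kJ
ΔH = Σ(broken) − Σ(formed) = 11529 − 14856 = −3327 kJ

ΔH ≈ −3327 kJ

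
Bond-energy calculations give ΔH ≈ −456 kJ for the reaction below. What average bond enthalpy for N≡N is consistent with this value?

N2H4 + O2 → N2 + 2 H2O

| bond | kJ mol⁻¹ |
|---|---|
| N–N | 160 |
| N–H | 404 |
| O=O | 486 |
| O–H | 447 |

Let D be the N≡N bond energy.
Σ(broken) = 4×404 + 1×160 + 1×486 = 2262
Σ(formed) = 1×D + 4×447 = 1788 + D
ΔH = Σ(broken) − Σ(formed) = (2262) − (1788 + D) = +474 − D
Setting this equal to −456 kJ gives D = 930 kJ/mol.

D(N≡N) ≈ 930 kJ/mol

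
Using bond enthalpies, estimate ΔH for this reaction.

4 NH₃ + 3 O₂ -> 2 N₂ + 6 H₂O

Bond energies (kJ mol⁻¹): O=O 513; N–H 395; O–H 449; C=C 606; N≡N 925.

ΔH ≈ −959 kJ

Bonds broken (reactants):
  N–H: 12 × 395 = 4740
  O=O: 3 × 513 = 1539
  Σ(broken) = 6279 kJ
Bonds formed (products):
  N≡N: 2 × 925 = 1850
  O–H: 12 × 449 = 5388
  Σ(formed) = 7238 kJ
ΔH = Σ(broken) − Σ(formed) = 6279 − 7238 = −959 kJ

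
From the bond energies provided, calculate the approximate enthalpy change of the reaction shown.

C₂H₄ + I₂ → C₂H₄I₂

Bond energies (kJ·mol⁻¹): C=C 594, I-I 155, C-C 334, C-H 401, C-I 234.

Bonds broken (reactants):
  C-H: 4 × 401 = 1604
  C=C: 1 × 594 = 594
  I-I: 1 × 155 = 155
  Σ(broken) = 2353 kJ
Bonds formed (products):
  C-C: 1 × 334 = 334
  C-H: 4 × 401 = 1604
  C-I: 2 × 234 = 468
  Σ(formed) = 2406 kJ
ΔH = Σ(broken) − Σ(formed) = 2353 − 2406 = −53 kJ

ΔH ≈ −53 kJ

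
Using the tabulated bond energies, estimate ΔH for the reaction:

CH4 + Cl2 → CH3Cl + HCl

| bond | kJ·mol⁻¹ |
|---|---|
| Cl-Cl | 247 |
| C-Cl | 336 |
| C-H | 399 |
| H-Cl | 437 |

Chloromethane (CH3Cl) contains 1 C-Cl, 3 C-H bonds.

ΔH ≈ −127 kJ

Bonds broken (reactants):
  C-H: 4 × 399 = 1596
  Cl-Cl: 1 × 247 = 247
  Σ(broken) = 1843 kJ
Bonds formed (products):
  C-Cl: 1 × 336 = 336
  C-H: 3 × 399 = 1197
  H-Cl: 1 × 437 = 437
  Σ(formed) = 1970 kJ
ΔH = Σ(broken) − Σ(formed) = 1843 − 1970 = −127 kJ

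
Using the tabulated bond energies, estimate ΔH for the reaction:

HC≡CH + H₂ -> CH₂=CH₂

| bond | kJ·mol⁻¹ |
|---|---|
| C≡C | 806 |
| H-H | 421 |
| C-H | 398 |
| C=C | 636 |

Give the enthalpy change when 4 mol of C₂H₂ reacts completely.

ΔH = −820 kJ

Bonds broken (reactants):
  C≡C: 1 × 806 = 806
  C-H: 2 × 398 = 796
  H-H: 1 × 421 = 421
  Σ(broken) = 2023 kJ
Bonds formed (products):
  C-H: 4 × 398 = 1592
  C=C: 1 × 636 = 636
  Σ(formed) = 2228 kJ
ΔH = Σ(broken) − Σ(formed) = 2023 − 2228 = −205 kJ
For 4× the reaction as written: 4 × (−205) = −820 kJ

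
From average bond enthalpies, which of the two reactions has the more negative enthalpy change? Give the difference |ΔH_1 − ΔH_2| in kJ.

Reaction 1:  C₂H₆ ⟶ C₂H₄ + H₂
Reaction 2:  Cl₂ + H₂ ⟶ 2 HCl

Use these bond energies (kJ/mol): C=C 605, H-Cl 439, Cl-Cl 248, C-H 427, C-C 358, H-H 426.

Reaction 2, by 385 kJ

Reaction 1:
  Bonds broken (reactants):
    C-C: 1 × 358 = 358
    C-H: 6 × 427 = 2562
    Σ(broken) = 2920 kJ
  Bonds formed (products):
    C-H: 4 × 427 = 1708
    C=C: 1 × 605 = 605
    H-H: 1 × 426 = 426
    Σ(formed) = 2739 kJ
  ΔH_1 = 2920 − 2739 = +181 kJ
Reaction 2:
  Bonds broken (reactants):
    Cl-Cl: 1 × 248 = 248
    H-H: 1 × 426 = 426
    Σ(broken) = 674 kJ
  Bonds formed (products):
    H-Cl: 2 × 439 = 878
    Σ(formed) = 878 kJ
  ΔH_2 = 674 − 878 = −204 kJ
ΔH_1 − ΔH_2 = +385 kJ, so reaction 2 has the more negative ΔH; |ΔH_1 − ΔH_2| = 385 kJ.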